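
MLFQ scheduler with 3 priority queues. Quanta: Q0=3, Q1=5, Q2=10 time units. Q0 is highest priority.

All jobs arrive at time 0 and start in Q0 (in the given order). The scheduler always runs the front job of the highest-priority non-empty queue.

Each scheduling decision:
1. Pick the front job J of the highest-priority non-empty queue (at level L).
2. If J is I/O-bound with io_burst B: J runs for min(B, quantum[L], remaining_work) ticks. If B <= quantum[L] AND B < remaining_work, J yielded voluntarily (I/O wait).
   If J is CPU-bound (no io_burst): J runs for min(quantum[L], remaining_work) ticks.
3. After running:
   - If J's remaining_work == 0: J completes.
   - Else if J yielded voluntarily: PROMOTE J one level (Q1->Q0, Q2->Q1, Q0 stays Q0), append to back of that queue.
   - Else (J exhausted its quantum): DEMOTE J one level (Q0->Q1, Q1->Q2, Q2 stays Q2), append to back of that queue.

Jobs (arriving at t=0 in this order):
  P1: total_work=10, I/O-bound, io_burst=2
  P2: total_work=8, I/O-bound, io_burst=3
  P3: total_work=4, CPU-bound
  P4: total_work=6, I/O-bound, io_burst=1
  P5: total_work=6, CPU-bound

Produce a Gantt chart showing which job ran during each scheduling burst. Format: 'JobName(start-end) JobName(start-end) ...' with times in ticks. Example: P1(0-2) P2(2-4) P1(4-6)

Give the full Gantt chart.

Answer: P1(0-2) P2(2-5) P3(5-8) P4(8-9) P5(9-12) P1(12-14) P2(14-17) P4(17-18) P1(18-20) P2(20-22) P4(22-23) P1(23-25) P4(25-26) P1(26-28) P4(28-29) P4(29-30) P3(30-31) P5(31-34)

Derivation:
t=0-2: P1@Q0 runs 2, rem=8, I/O yield, promote→Q0. Q0=[P2,P3,P4,P5,P1] Q1=[] Q2=[]
t=2-5: P2@Q0 runs 3, rem=5, I/O yield, promote→Q0. Q0=[P3,P4,P5,P1,P2] Q1=[] Q2=[]
t=5-8: P3@Q0 runs 3, rem=1, quantum used, demote→Q1. Q0=[P4,P5,P1,P2] Q1=[P3] Q2=[]
t=8-9: P4@Q0 runs 1, rem=5, I/O yield, promote→Q0. Q0=[P5,P1,P2,P4] Q1=[P3] Q2=[]
t=9-12: P5@Q0 runs 3, rem=3, quantum used, demote→Q1. Q0=[P1,P2,P4] Q1=[P3,P5] Q2=[]
t=12-14: P1@Q0 runs 2, rem=6, I/O yield, promote→Q0. Q0=[P2,P4,P1] Q1=[P3,P5] Q2=[]
t=14-17: P2@Q0 runs 3, rem=2, I/O yield, promote→Q0. Q0=[P4,P1,P2] Q1=[P3,P5] Q2=[]
t=17-18: P4@Q0 runs 1, rem=4, I/O yield, promote→Q0. Q0=[P1,P2,P4] Q1=[P3,P5] Q2=[]
t=18-20: P1@Q0 runs 2, rem=4, I/O yield, promote→Q0. Q0=[P2,P4,P1] Q1=[P3,P5] Q2=[]
t=20-22: P2@Q0 runs 2, rem=0, completes. Q0=[P4,P1] Q1=[P3,P5] Q2=[]
t=22-23: P4@Q0 runs 1, rem=3, I/O yield, promote→Q0. Q0=[P1,P4] Q1=[P3,P5] Q2=[]
t=23-25: P1@Q0 runs 2, rem=2, I/O yield, promote→Q0. Q0=[P4,P1] Q1=[P3,P5] Q2=[]
t=25-26: P4@Q0 runs 1, rem=2, I/O yield, promote→Q0. Q0=[P1,P4] Q1=[P3,P5] Q2=[]
t=26-28: P1@Q0 runs 2, rem=0, completes. Q0=[P4] Q1=[P3,P5] Q2=[]
t=28-29: P4@Q0 runs 1, rem=1, I/O yield, promote→Q0. Q0=[P4] Q1=[P3,P5] Q2=[]
t=29-30: P4@Q0 runs 1, rem=0, completes. Q0=[] Q1=[P3,P5] Q2=[]
t=30-31: P3@Q1 runs 1, rem=0, completes. Q0=[] Q1=[P5] Q2=[]
t=31-34: P5@Q1 runs 3, rem=0, completes. Q0=[] Q1=[] Q2=[]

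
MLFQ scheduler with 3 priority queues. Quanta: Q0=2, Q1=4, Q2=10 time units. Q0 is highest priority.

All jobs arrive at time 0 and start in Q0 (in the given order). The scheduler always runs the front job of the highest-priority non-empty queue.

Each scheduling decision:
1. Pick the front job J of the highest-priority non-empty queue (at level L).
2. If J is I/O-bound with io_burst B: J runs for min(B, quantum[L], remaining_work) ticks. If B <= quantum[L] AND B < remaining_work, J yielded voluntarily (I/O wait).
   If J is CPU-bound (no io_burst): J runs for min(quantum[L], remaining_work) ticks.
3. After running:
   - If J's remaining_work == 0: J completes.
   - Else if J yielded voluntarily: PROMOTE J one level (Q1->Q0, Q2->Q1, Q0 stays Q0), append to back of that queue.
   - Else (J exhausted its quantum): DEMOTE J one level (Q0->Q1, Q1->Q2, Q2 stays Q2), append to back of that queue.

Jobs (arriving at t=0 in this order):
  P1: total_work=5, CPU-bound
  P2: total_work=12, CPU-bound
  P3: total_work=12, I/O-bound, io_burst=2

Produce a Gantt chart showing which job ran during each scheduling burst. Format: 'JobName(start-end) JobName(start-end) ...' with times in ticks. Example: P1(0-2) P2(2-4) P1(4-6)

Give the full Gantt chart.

Answer: P1(0-2) P2(2-4) P3(4-6) P3(6-8) P3(8-10) P3(10-12) P3(12-14) P3(14-16) P1(16-19) P2(19-23) P2(23-29)

Derivation:
t=0-2: P1@Q0 runs 2, rem=3, quantum used, demote→Q1. Q0=[P2,P3] Q1=[P1] Q2=[]
t=2-4: P2@Q0 runs 2, rem=10, quantum used, demote→Q1. Q0=[P3] Q1=[P1,P2] Q2=[]
t=4-6: P3@Q0 runs 2, rem=10, I/O yield, promote→Q0. Q0=[P3] Q1=[P1,P2] Q2=[]
t=6-8: P3@Q0 runs 2, rem=8, I/O yield, promote→Q0. Q0=[P3] Q1=[P1,P2] Q2=[]
t=8-10: P3@Q0 runs 2, rem=6, I/O yield, promote→Q0. Q0=[P3] Q1=[P1,P2] Q2=[]
t=10-12: P3@Q0 runs 2, rem=4, I/O yield, promote→Q0. Q0=[P3] Q1=[P1,P2] Q2=[]
t=12-14: P3@Q0 runs 2, rem=2, I/O yield, promote→Q0. Q0=[P3] Q1=[P1,P2] Q2=[]
t=14-16: P3@Q0 runs 2, rem=0, completes. Q0=[] Q1=[P1,P2] Q2=[]
t=16-19: P1@Q1 runs 3, rem=0, completes. Q0=[] Q1=[P2] Q2=[]
t=19-23: P2@Q1 runs 4, rem=6, quantum used, demote→Q2. Q0=[] Q1=[] Q2=[P2]
t=23-29: P2@Q2 runs 6, rem=0, completes. Q0=[] Q1=[] Q2=[]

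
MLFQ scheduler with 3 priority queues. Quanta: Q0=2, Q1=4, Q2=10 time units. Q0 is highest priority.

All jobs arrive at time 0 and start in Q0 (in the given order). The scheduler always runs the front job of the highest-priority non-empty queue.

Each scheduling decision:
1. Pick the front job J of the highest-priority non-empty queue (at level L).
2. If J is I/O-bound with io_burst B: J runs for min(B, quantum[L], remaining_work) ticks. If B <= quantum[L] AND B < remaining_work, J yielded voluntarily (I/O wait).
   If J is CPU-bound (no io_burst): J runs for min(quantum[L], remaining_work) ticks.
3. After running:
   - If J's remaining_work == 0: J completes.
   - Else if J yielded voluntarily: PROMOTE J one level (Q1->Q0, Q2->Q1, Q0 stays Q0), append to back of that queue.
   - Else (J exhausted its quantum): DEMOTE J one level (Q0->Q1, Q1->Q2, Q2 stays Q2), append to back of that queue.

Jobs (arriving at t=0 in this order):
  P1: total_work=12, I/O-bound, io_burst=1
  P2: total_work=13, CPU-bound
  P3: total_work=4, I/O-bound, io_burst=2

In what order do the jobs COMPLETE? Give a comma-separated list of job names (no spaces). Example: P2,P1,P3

Answer: P3,P1,P2

Derivation:
t=0-1: P1@Q0 runs 1, rem=11, I/O yield, promote→Q0. Q0=[P2,P3,P1] Q1=[] Q2=[]
t=1-3: P2@Q0 runs 2, rem=11, quantum used, demote→Q1. Q0=[P3,P1] Q1=[P2] Q2=[]
t=3-5: P3@Q0 runs 2, rem=2, I/O yield, promote→Q0. Q0=[P1,P3] Q1=[P2] Q2=[]
t=5-6: P1@Q0 runs 1, rem=10, I/O yield, promote→Q0. Q0=[P3,P1] Q1=[P2] Q2=[]
t=6-8: P3@Q0 runs 2, rem=0, completes. Q0=[P1] Q1=[P2] Q2=[]
t=8-9: P1@Q0 runs 1, rem=9, I/O yield, promote→Q0. Q0=[P1] Q1=[P2] Q2=[]
t=9-10: P1@Q0 runs 1, rem=8, I/O yield, promote→Q0. Q0=[P1] Q1=[P2] Q2=[]
t=10-11: P1@Q0 runs 1, rem=7, I/O yield, promote→Q0. Q0=[P1] Q1=[P2] Q2=[]
t=11-12: P1@Q0 runs 1, rem=6, I/O yield, promote→Q0. Q0=[P1] Q1=[P2] Q2=[]
t=12-13: P1@Q0 runs 1, rem=5, I/O yield, promote→Q0. Q0=[P1] Q1=[P2] Q2=[]
t=13-14: P1@Q0 runs 1, rem=4, I/O yield, promote→Q0. Q0=[P1] Q1=[P2] Q2=[]
t=14-15: P1@Q0 runs 1, rem=3, I/O yield, promote→Q0. Q0=[P1] Q1=[P2] Q2=[]
t=15-16: P1@Q0 runs 1, rem=2, I/O yield, promote→Q0. Q0=[P1] Q1=[P2] Q2=[]
t=16-17: P1@Q0 runs 1, rem=1, I/O yield, promote→Q0. Q0=[P1] Q1=[P2] Q2=[]
t=17-18: P1@Q0 runs 1, rem=0, completes. Q0=[] Q1=[P2] Q2=[]
t=18-22: P2@Q1 runs 4, rem=7, quantum used, demote→Q2. Q0=[] Q1=[] Q2=[P2]
t=22-29: P2@Q2 runs 7, rem=0, completes. Q0=[] Q1=[] Q2=[]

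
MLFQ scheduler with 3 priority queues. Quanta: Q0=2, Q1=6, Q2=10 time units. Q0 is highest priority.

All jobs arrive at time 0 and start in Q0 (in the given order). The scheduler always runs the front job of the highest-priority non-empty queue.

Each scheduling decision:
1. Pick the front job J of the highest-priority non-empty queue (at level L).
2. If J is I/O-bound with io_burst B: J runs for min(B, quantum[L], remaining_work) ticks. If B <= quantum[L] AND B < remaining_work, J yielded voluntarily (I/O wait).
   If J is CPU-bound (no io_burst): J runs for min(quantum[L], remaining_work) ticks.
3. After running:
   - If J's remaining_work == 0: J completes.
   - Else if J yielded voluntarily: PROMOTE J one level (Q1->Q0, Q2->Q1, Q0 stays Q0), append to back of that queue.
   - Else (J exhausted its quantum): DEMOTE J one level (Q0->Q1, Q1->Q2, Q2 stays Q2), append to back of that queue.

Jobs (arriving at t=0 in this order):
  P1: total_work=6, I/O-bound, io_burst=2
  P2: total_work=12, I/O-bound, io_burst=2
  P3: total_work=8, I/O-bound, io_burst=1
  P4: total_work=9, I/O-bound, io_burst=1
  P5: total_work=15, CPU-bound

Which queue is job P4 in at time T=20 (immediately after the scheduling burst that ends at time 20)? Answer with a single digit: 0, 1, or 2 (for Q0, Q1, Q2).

t=0-2: P1@Q0 runs 2, rem=4, I/O yield, promote→Q0. Q0=[P2,P3,P4,P5,P1] Q1=[] Q2=[]
t=2-4: P2@Q0 runs 2, rem=10, I/O yield, promote→Q0. Q0=[P3,P4,P5,P1,P2] Q1=[] Q2=[]
t=4-5: P3@Q0 runs 1, rem=7, I/O yield, promote→Q0. Q0=[P4,P5,P1,P2,P3] Q1=[] Q2=[]
t=5-6: P4@Q0 runs 1, rem=8, I/O yield, promote→Q0. Q0=[P5,P1,P2,P3,P4] Q1=[] Q2=[]
t=6-8: P5@Q0 runs 2, rem=13, quantum used, demote→Q1. Q0=[P1,P2,P3,P4] Q1=[P5] Q2=[]
t=8-10: P1@Q0 runs 2, rem=2, I/O yield, promote→Q0. Q0=[P2,P3,P4,P1] Q1=[P5] Q2=[]
t=10-12: P2@Q0 runs 2, rem=8, I/O yield, promote→Q0. Q0=[P3,P4,P1,P2] Q1=[P5] Q2=[]
t=12-13: P3@Q0 runs 1, rem=6, I/O yield, promote→Q0. Q0=[P4,P1,P2,P3] Q1=[P5] Q2=[]
t=13-14: P4@Q0 runs 1, rem=7, I/O yield, promote→Q0. Q0=[P1,P2,P3,P4] Q1=[P5] Q2=[]
t=14-16: P1@Q0 runs 2, rem=0, completes. Q0=[P2,P3,P4] Q1=[P5] Q2=[]
t=16-18: P2@Q0 runs 2, rem=6, I/O yield, promote→Q0. Q0=[P3,P4,P2] Q1=[P5] Q2=[]
t=18-19: P3@Q0 runs 1, rem=5, I/O yield, promote→Q0. Q0=[P4,P2,P3] Q1=[P5] Q2=[]
t=19-20: P4@Q0 runs 1, rem=6, I/O yield, promote→Q0. Q0=[P2,P3,P4] Q1=[P5] Q2=[]
t=20-22: P2@Q0 runs 2, rem=4, I/O yield, promote→Q0. Q0=[P3,P4,P2] Q1=[P5] Q2=[]
t=22-23: P3@Q0 runs 1, rem=4, I/O yield, promote→Q0. Q0=[P4,P2,P3] Q1=[P5] Q2=[]
t=23-24: P4@Q0 runs 1, rem=5, I/O yield, promote→Q0. Q0=[P2,P3,P4] Q1=[P5] Q2=[]
t=24-26: P2@Q0 runs 2, rem=2, I/O yield, promote→Q0. Q0=[P3,P4,P2] Q1=[P5] Q2=[]
t=26-27: P3@Q0 runs 1, rem=3, I/O yield, promote→Q0. Q0=[P4,P2,P3] Q1=[P5] Q2=[]
t=27-28: P4@Q0 runs 1, rem=4, I/O yield, promote→Q0. Q0=[P2,P3,P4] Q1=[P5] Q2=[]
t=28-30: P2@Q0 runs 2, rem=0, completes. Q0=[P3,P4] Q1=[P5] Q2=[]
t=30-31: P3@Q0 runs 1, rem=2, I/O yield, promote→Q0. Q0=[P4,P3] Q1=[P5] Q2=[]
t=31-32: P4@Q0 runs 1, rem=3, I/O yield, promote→Q0. Q0=[P3,P4] Q1=[P5] Q2=[]
t=32-33: P3@Q0 runs 1, rem=1, I/O yield, promote→Q0. Q0=[P4,P3] Q1=[P5] Q2=[]
t=33-34: P4@Q0 runs 1, rem=2, I/O yield, promote→Q0. Q0=[P3,P4] Q1=[P5] Q2=[]
t=34-35: P3@Q0 runs 1, rem=0, completes. Q0=[P4] Q1=[P5] Q2=[]
t=35-36: P4@Q0 runs 1, rem=1, I/O yield, promote→Q0. Q0=[P4] Q1=[P5] Q2=[]
t=36-37: P4@Q0 runs 1, rem=0, completes. Q0=[] Q1=[P5] Q2=[]
t=37-43: P5@Q1 runs 6, rem=7, quantum used, demote→Q2. Q0=[] Q1=[] Q2=[P5]
t=43-50: P5@Q2 runs 7, rem=0, completes. Q0=[] Q1=[] Q2=[]

Answer: 0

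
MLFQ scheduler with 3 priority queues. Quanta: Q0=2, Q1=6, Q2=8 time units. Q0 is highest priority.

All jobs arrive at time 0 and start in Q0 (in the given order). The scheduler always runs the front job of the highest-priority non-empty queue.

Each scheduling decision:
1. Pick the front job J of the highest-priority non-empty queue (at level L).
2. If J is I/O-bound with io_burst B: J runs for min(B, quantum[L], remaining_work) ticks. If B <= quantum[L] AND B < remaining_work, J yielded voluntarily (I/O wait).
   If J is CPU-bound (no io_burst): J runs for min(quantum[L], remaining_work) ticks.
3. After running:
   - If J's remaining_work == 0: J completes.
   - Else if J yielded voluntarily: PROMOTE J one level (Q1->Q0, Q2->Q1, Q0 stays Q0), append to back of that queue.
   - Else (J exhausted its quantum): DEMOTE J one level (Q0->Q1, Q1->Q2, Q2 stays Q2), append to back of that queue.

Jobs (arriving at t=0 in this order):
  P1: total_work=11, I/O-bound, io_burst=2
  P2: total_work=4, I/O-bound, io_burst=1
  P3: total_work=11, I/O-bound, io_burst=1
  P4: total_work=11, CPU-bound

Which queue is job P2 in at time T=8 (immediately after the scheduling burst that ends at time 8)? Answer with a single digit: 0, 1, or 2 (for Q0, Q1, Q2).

t=0-2: P1@Q0 runs 2, rem=9, I/O yield, promote→Q0. Q0=[P2,P3,P4,P1] Q1=[] Q2=[]
t=2-3: P2@Q0 runs 1, rem=3, I/O yield, promote→Q0. Q0=[P3,P4,P1,P2] Q1=[] Q2=[]
t=3-4: P3@Q0 runs 1, rem=10, I/O yield, promote→Q0. Q0=[P4,P1,P2,P3] Q1=[] Q2=[]
t=4-6: P4@Q0 runs 2, rem=9, quantum used, demote→Q1. Q0=[P1,P2,P3] Q1=[P4] Q2=[]
t=6-8: P1@Q0 runs 2, rem=7, I/O yield, promote→Q0. Q0=[P2,P3,P1] Q1=[P4] Q2=[]
t=8-9: P2@Q0 runs 1, rem=2, I/O yield, promote→Q0. Q0=[P3,P1,P2] Q1=[P4] Q2=[]
t=9-10: P3@Q0 runs 1, rem=9, I/O yield, promote→Q0. Q0=[P1,P2,P3] Q1=[P4] Q2=[]
t=10-12: P1@Q0 runs 2, rem=5, I/O yield, promote→Q0. Q0=[P2,P3,P1] Q1=[P4] Q2=[]
t=12-13: P2@Q0 runs 1, rem=1, I/O yield, promote→Q0. Q0=[P3,P1,P2] Q1=[P4] Q2=[]
t=13-14: P3@Q0 runs 1, rem=8, I/O yield, promote→Q0. Q0=[P1,P2,P3] Q1=[P4] Q2=[]
t=14-16: P1@Q0 runs 2, rem=3, I/O yield, promote→Q0. Q0=[P2,P3,P1] Q1=[P4] Q2=[]
t=16-17: P2@Q0 runs 1, rem=0, completes. Q0=[P3,P1] Q1=[P4] Q2=[]
t=17-18: P3@Q0 runs 1, rem=7, I/O yield, promote→Q0. Q0=[P1,P3] Q1=[P4] Q2=[]
t=18-20: P1@Q0 runs 2, rem=1, I/O yield, promote→Q0. Q0=[P3,P1] Q1=[P4] Q2=[]
t=20-21: P3@Q0 runs 1, rem=6, I/O yield, promote→Q0. Q0=[P1,P3] Q1=[P4] Q2=[]
t=21-22: P1@Q0 runs 1, rem=0, completes. Q0=[P3] Q1=[P4] Q2=[]
t=22-23: P3@Q0 runs 1, rem=5, I/O yield, promote→Q0. Q0=[P3] Q1=[P4] Q2=[]
t=23-24: P3@Q0 runs 1, rem=4, I/O yield, promote→Q0. Q0=[P3] Q1=[P4] Q2=[]
t=24-25: P3@Q0 runs 1, rem=3, I/O yield, promote→Q0. Q0=[P3] Q1=[P4] Q2=[]
t=25-26: P3@Q0 runs 1, rem=2, I/O yield, promote→Q0. Q0=[P3] Q1=[P4] Q2=[]
t=26-27: P3@Q0 runs 1, rem=1, I/O yield, promote→Q0. Q0=[P3] Q1=[P4] Q2=[]
t=27-28: P3@Q0 runs 1, rem=0, completes. Q0=[] Q1=[P4] Q2=[]
t=28-34: P4@Q1 runs 6, rem=3, quantum used, demote→Q2. Q0=[] Q1=[] Q2=[P4]
t=34-37: P4@Q2 runs 3, rem=0, completes. Q0=[] Q1=[] Q2=[]

Answer: 0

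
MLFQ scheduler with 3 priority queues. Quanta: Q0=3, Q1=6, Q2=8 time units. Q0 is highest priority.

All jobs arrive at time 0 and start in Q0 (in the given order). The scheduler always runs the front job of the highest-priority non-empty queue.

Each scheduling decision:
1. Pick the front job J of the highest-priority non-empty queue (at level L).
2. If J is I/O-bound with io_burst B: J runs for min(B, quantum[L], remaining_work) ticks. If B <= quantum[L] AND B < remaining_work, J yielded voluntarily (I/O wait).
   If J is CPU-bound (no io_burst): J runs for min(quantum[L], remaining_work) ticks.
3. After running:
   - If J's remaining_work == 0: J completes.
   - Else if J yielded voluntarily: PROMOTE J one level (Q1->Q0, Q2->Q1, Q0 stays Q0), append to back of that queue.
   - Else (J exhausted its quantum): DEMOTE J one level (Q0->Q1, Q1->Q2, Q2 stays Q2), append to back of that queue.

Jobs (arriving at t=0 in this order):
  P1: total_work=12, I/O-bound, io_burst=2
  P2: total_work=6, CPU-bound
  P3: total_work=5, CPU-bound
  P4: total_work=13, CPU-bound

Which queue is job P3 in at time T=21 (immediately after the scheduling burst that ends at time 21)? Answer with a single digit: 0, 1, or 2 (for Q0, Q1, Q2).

Answer: 1

Derivation:
t=0-2: P1@Q0 runs 2, rem=10, I/O yield, promote→Q0. Q0=[P2,P3,P4,P1] Q1=[] Q2=[]
t=2-5: P2@Q0 runs 3, rem=3, quantum used, demote→Q1. Q0=[P3,P4,P1] Q1=[P2] Q2=[]
t=5-8: P3@Q0 runs 3, rem=2, quantum used, demote→Q1. Q0=[P4,P1] Q1=[P2,P3] Q2=[]
t=8-11: P4@Q0 runs 3, rem=10, quantum used, demote→Q1. Q0=[P1] Q1=[P2,P3,P4] Q2=[]
t=11-13: P1@Q0 runs 2, rem=8, I/O yield, promote→Q0. Q0=[P1] Q1=[P2,P3,P4] Q2=[]
t=13-15: P1@Q0 runs 2, rem=6, I/O yield, promote→Q0. Q0=[P1] Q1=[P2,P3,P4] Q2=[]
t=15-17: P1@Q0 runs 2, rem=4, I/O yield, promote→Q0. Q0=[P1] Q1=[P2,P3,P4] Q2=[]
t=17-19: P1@Q0 runs 2, rem=2, I/O yield, promote→Q0. Q0=[P1] Q1=[P2,P3,P4] Q2=[]
t=19-21: P1@Q0 runs 2, rem=0, completes. Q0=[] Q1=[P2,P3,P4] Q2=[]
t=21-24: P2@Q1 runs 3, rem=0, completes. Q0=[] Q1=[P3,P4] Q2=[]
t=24-26: P3@Q1 runs 2, rem=0, completes. Q0=[] Q1=[P4] Q2=[]
t=26-32: P4@Q1 runs 6, rem=4, quantum used, demote→Q2. Q0=[] Q1=[] Q2=[P4]
t=32-36: P4@Q2 runs 4, rem=0, completes. Q0=[] Q1=[] Q2=[]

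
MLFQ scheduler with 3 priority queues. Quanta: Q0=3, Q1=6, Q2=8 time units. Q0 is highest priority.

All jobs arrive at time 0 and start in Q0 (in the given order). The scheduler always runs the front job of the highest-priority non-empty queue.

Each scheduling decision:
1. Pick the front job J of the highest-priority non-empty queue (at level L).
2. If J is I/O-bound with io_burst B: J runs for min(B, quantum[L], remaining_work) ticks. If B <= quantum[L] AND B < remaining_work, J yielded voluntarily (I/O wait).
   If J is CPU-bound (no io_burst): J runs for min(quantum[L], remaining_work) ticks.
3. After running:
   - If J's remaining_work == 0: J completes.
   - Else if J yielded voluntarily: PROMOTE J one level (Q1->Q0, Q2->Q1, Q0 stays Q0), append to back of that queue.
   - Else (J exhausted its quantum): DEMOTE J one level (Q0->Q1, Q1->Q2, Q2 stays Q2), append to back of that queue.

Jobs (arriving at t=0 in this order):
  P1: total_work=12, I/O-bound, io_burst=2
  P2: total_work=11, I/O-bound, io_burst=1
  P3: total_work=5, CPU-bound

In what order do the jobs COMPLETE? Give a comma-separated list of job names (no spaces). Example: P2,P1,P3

t=0-2: P1@Q0 runs 2, rem=10, I/O yield, promote→Q0. Q0=[P2,P3,P1] Q1=[] Q2=[]
t=2-3: P2@Q0 runs 1, rem=10, I/O yield, promote→Q0. Q0=[P3,P1,P2] Q1=[] Q2=[]
t=3-6: P3@Q0 runs 3, rem=2, quantum used, demote→Q1. Q0=[P1,P2] Q1=[P3] Q2=[]
t=6-8: P1@Q0 runs 2, rem=8, I/O yield, promote→Q0. Q0=[P2,P1] Q1=[P3] Q2=[]
t=8-9: P2@Q0 runs 1, rem=9, I/O yield, promote→Q0. Q0=[P1,P2] Q1=[P3] Q2=[]
t=9-11: P1@Q0 runs 2, rem=6, I/O yield, promote→Q0. Q0=[P2,P1] Q1=[P3] Q2=[]
t=11-12: P2@Q0 runs 1, rem=8, I/O yield, promote→Q0. Q0=[P1,P2] Q1=[P3] Q2=[]
t=12-14: P1@Q0 runs 2, rem=4, I/O yield, promote→Q0. Q0=[P2,P1] Q1=[P3] Q2=[]
t=14-15: P2@Q0 runs 1, rem=7, I/O yield, promote→Q0. Q0=[P1,P2] Q1=[P3] Q2=[]
t=15-17: P1@Q0 runs 2, rem=2, I/O yield, promote→Q0. Q0=[P2,P1] Q1=[P3] Q2=[]
t=17-18: P2@Q0 runs 1, rem=6, I/O yield, promote→Q0. Q0=[P1,P2] Q1=[P3] Q2=[]
t=18-20: P1@Q0 runs 2, rem=0, completes. Q0=[P2] Q1=[P3] Q2=[]
t=20-21: P2@Q0 runs 1, rem=5, I/O yield, promote→Q0. Q0=[P2] Q1=[P3] Q2=[]
t=21-22: P2@Q0 runs 1, rem=4, I/O yield, promote→Q0. Q0=[P2] Q1=[P3] Q2=[]
t=22-23: P2@Q0 runs 1, rem=3, I/O yield, promote→Q0. Q0=[P2] Q1=[P3] Q2=[]
t=23-24: P2@Q0 runs 1, rem=2, I/O yield, promote→Q0. Q0=[P2] Q1=[P3] Q2=[]
t=24-25: P2@Q0 runs 1, rem=1, I/O yield, promote→Q0. Q0=[P2] Q1=[P3] Q2=[]
t=25-26: P2@Q0 runs 1, rem=0, completes. Q0=[] Q1=[P3] Q2=[]
t=26-28: P3@Q1 runs 2, rem=0, completes. Q0=[] Q1=[] Q2=[]

Answer: P1,P2,P3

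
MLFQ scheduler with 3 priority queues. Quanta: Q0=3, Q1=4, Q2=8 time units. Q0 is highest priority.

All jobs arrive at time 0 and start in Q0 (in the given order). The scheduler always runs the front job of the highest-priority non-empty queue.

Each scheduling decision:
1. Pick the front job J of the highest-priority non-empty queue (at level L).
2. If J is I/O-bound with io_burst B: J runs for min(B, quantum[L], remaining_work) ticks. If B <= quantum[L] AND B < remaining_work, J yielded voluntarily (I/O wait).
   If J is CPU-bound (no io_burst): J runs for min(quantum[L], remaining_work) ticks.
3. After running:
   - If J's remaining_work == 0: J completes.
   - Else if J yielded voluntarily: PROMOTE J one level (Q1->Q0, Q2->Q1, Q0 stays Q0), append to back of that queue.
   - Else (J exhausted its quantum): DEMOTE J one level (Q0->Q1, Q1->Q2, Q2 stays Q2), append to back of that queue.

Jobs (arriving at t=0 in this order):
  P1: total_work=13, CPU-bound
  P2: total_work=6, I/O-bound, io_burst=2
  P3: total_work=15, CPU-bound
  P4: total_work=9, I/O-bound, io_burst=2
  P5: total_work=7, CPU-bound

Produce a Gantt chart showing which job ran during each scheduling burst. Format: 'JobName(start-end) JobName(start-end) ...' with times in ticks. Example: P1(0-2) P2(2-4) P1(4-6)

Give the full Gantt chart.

t=0-3: P1@Q0 runs 3, rem=10, quantum used, demote→Q1. Q0=[P2,P3,P4,P5] Q1=[P1] Q2=[]
t=3-5: P2@Q0 runs 2, rem=4, I/O yield, promote→Q0. Q0=[P3,P4,P5,P2] Q1=[P1] Q2=[]
t=5-8: P3@Q0 runs 3, rem=12, quantum used, demote→Q1. Q0=[P4,P5,P2] Q1=[P1,P3] Q2=[]
t=8-10: P4@Q0 runs 2, rem=7, I/O yield, promote→Q0. Q0=[P5,P2,P4] Q1=[P1,P3] Q2=[]
t=10-13: P5@Q0 runs 3, rem=4, quantum used, demote→Q1. Q0=[P2,P4] Q1=[P1,P3,P5] Q2=[]
t=13-15: P2@Q0 runs 2, rem=2, I/O yield, promote→Q0. Q0=[P4,P2] Q1=[P1,P3,P5] Q2=[]
t=15-17: P4@Q0 runs 2, rem=5, I/O yield, promote→Q0. Q0=[P2,P4] Q1=[P1,P3,P5] Q2=[]
t=17-19: P2@Q0 runs 2, rem=0, completes. Q0=[P4] Q1=[P1,P3,P5] Q2=[]
t=19-21: P4@Q0 runs 2, rem=3, I/O yield, promote→Q0. Q0=[P4] Q1=[P1,P3,P5] Q2=[]
t=21-23: P4@Q0 runs 2, rem=1, I/O yield, promote→Q0. Q0=[P4] Q1=[P1,P3,P5] Q2=[]
t=23-24: P4@Q0 runs 1, rem=0, completes. Q0=[] Q1=[P1,P3,P5] Q2=[]
t=24-28: P1@Q1 runs 4, rem=6, quantum used, demote→Q2. Q0=[] Q1=[P3,P5] Q2=[P1]
t=28-32: P3@Q1 runs 4, rem=8, quantum used, demote→Q2. Q0=[] Q1=[P5] Q2=[P1,P3]
t=32-36: P5@Q1 runs 4, rem=0, completes. Q0=[] Q1=[] Q2=[P1,P3]
t=36-42: P1@Q2 runs 6, rem=0, completes. Q0=[] Q1=[] Q2=[P3]
t=42-50: P3@Q2 runs 8, rem=0, completes. Q0=[] Q1=[] Q2=[]

Answer: P1(0-3) P2(3-5) P3(5-8) P4(8-10) P5(10-13) P2(13-15) P4(15-17) P2(17-19) P4(19-21) P4(21-23) P4(23-24) P1(24-28) P3(28-32) P5(32-36) P1(36-42) P3(42-50)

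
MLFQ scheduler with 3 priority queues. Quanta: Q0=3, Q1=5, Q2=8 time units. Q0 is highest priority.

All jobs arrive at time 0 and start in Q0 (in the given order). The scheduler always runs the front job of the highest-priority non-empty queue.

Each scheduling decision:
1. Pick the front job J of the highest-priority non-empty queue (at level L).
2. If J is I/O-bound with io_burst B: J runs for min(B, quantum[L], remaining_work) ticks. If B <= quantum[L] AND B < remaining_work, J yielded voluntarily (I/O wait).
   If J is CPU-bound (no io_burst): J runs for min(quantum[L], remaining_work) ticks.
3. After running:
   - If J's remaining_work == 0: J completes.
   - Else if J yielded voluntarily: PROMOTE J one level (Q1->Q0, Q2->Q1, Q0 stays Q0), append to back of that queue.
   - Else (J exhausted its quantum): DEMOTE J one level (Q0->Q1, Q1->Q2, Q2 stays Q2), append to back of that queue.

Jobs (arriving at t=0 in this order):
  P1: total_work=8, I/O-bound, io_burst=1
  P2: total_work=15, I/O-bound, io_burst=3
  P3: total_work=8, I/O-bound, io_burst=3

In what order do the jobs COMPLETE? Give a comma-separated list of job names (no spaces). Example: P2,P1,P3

Answer: P3,P2,P1

Derivation:
t=0-1: P1@Q0 runs 1, rem=7, I/O yield, promote→Q0. Q0=[P2,P3,P1] Q1=[] Q2=[]
t=1-4: P2@Q0 runs 3, rem=12, I/O yield, promote→Q0. Q0=[P3,P1,P2] Q1=[] Q2=[]
t=4-7: P3@Q0 runs 3, rem=5, I/O yield, promote→Q0. Q0=[P1,P2,P3] Q1=[] Q2=[]
t=7-8: P1@Q0 runs 1, rem=6, I/O yield, promote→Q0. Q0=[P2,P3,P1] Q1=[] Q2=[]
t=8-11: P2@Q0 runs 3, rem=9, I/O yield, promote→Q0. Q0=[P3,P1,P2] Q1=[] Q2=[]
t=11-14: P3@Q0 runs 3, rem=2, I/O yield, promote→Q0. Q0=[P1,P2,P3] Q1=[] Q2=[]
t=14-15: P1@Q0 runs 1, rem=5, I/O yield, promote→Q0. Q0=[P2,P3,P1] Q1=[] Q2=[]
t=15-18: P2@Q0 runs 3, rem=6, I/O yield, promote→Q0. Q0=[P3,P1,P2] Q1=[] Q2=[]
t=18-20: P3@Q0 runs 2, rem=0, completes. Q0=[P1,P2] Q1=[] Q2=[]
t=20-21: P1@Q0 runs 1, rem=4, I/O yield, promote→Q0. Q0=[P2,P1] Q1=[] Q2=[]
t=21-24: P2@Q0 runs 3, rem=3, I/O yield, promote→Q0. Q0=[P1,P2] Q1=[] Q2=[]
t=24-25: P1@Q0 runs 1, rem=3, I/O yield, promote→Q0. Q0=[P2,P1] Q1=[] Q2=[]
t=25-28: P2@Q0 runs 3, rem=0, completes. Q0=[P1] Q1=[] Q2=[]
t=28-29: P1@Q0 runs 1, rem=2, I/O yield, promote→Q0. Q0=[P1] Q1=[] Q2=[]
t=29-30: P1@Q0 runs 1, rem=1, I/O yield, promote→Q0. Q0=[P1] Q1=[] Q2=[]
t=30-31: P1@Q0 runs 1, rem=0, completes. Q0=[] Q1=[] Q2=[]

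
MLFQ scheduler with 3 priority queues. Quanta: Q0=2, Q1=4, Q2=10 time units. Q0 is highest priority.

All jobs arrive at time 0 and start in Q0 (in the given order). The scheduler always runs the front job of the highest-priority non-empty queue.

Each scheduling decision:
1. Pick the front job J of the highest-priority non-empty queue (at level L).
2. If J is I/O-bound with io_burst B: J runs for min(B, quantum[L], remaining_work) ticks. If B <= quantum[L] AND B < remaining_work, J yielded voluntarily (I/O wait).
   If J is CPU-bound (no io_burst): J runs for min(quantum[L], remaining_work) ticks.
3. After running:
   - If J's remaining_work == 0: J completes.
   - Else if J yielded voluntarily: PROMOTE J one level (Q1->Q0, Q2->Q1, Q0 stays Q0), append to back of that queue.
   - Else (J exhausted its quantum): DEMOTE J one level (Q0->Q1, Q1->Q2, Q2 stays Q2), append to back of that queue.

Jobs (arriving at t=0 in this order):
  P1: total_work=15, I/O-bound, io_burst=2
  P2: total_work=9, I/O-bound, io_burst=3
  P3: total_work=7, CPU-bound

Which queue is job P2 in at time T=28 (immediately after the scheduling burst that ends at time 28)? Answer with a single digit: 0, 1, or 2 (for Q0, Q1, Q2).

Answer: 1

Derivation:
t=0-2: P1@Q0 runs 2, rem=13, I/O yield, promote→Q0. Q0=[P2,P3,P1] Q1=[] Q2=[]
t=2-4: P2@Q0 runs 2, rem=7, quantum used, demote→Q1. Q0=[P3,P1] Q1=[P2] Q2=[]
t=4-6: P3@Q0 runs 2, rem=5, quantum used, demote→Q1. Q0=[P1] Q1=[P2,P3] Q2=[]
t=6-8: P1@Q0 runs 2, rem=11, I/O yield, promote→Q0. Q0=[P1] Q1=[P2,P3] Q2=[]
t=8-10: P1@Q0 runs 2, rem=9, I/O yield, promote→Q0. Q0=[P1] Q1=[P2,P3] Q2=[]
t=10-12: P1@Q0 runs 2, rem=7, I/O yield, promote→Q0. Q0=[P1] Q1=[P2,P3] Q2=[]
t=12-14: P1@Q0 runs 2, rem=5, I/O yield, promote→Q0. Q0=[P1] Q1=[P2,P3] Q2=[]
t=14-16: P1@Q0 runs 2, rem=3, I/O yield, promote→Q0. Q0=[P1] Q1=[P2,P3] Q2=[]
t=16-18: P1@Q0 runs 2, rem=1, I/O yield, promote→Q0. Q0=[P1] Q1=[P2,P3] Q2=[]
t=18-19: P1@Q0 runs 1, rem=0, completes. Q0=[] Q1=[P2,P3] Q2=[]
t=19-22: P2@Q1 runs 3, rem=4, I/O yield, promote→Q0. Q0=[P2] Q1=[P3] Q2=[]
t=22-24: P2@Q0 runs 2, rem=2, quantum used, demote→Q1. Q0=[] Q1=[P3,P2] Q2=[]
t=24-28: P3@Q1 runs 4, rem=1, quantum used, demote→Q2. Q0=[] Q1=[P2] Q2=[P3]
t=28-30: P2@Q1 runs 2, rem=0, completes. Q0=[] Q1=[] Q2=[P3]
t=30-31: P3@Q2 runs 1, rem=0, completes. Q0=[] Q1=[] Q2=[]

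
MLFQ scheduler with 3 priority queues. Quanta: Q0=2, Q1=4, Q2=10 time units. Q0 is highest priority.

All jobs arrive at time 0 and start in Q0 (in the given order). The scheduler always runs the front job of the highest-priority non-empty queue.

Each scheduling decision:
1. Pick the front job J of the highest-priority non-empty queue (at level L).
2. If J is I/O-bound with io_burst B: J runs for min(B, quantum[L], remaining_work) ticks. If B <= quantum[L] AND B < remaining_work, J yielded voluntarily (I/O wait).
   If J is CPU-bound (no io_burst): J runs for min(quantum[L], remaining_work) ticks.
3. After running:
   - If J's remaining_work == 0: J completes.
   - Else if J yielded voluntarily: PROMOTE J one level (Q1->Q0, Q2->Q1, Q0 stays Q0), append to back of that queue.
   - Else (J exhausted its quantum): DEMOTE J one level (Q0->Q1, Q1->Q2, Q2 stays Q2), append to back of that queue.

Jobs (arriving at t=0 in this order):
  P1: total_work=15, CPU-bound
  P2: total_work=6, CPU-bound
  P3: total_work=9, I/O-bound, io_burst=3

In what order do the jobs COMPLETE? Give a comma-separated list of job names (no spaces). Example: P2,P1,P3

Answer: P2,P3,P1

Derivation:
t=0-2: P1@Q0 runs 2, rem=13, quantum used, demote→Q1. Q0=[P2,P3] Q1=[P1] Q2=[]
t=2-4: P2@Q0 runs 2, rem=4, quantum used, demote→Q1. Q0=[P3] Q1=[P1,P2] Q2=[]
t=4-6: P3@Q0 runs 2, rem=7, quantum used, demote→Q1. Q0=[] Q1=[P1,P2,P3] Q2=[]
t=6-10: P1@Q1 runs 4, rem=9, quantum used, demote→Q2. Q0=[] Q1=[P2,P3] Q2=[P1]
t=10-14: P2@Q1 runs 4, rem=0, completes. Q0=[] Q1=[P3] Q2=[P1]
t=14-17: P3@Q1 runs 3, rem=4, I/O yield, promote→Q0. Q0=[P3] Q1=[] Q2=[P1]
t=17-19: P3@Q0 runs 2, rem=2, quantum used, demote→Q1. Q0=[] Q1=[P3] Q2=[P1]
t=19-21: P3@Q1 runs 2, rem=0, completes. Q0=[] Q1=[] Q2=[P1]
t=21-30: P1@Q2 runs 9, rem=0, completes. Q0=[] Q1=[] Q2=[]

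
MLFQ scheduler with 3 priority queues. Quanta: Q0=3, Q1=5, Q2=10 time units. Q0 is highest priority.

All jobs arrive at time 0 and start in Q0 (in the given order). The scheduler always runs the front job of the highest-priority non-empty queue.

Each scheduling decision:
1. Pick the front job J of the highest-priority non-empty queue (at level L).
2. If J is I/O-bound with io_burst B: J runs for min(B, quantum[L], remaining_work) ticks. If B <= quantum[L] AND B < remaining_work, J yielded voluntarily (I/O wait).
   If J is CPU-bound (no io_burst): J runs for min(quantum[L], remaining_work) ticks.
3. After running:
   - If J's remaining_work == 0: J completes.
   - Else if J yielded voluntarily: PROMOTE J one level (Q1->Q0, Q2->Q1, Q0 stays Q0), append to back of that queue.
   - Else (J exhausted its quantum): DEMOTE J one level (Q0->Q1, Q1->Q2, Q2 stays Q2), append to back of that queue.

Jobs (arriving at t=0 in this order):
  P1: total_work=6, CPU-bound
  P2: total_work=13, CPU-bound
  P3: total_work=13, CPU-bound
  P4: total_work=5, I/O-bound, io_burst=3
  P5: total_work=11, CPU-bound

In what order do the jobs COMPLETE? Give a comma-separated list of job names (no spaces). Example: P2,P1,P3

Answer: P4,P1,P2,P3,P5

Derivation:
t=0-3: P1@Q0 runs 3, rem=3, quantum used, demote→Q1. Q0=[P2,P3,P4,P5] Q1=[P1] Q2=[]
t=3-6: P2@Q0 runs 3, rem=10, quantum used, demote→Q1. Q0=[P3,P4,P5] Q1=[P1,P2] Q2=[]
t=6-9: P3@Q0 runs 3, rem=10, quantum used, demote→Q1. Q0=[P4,P5] Q1=[P1,P2,P3] Q2=[]
t=9-12: P4@Q0 runs 3, rem=2, I/O yield, promote→Q0. Q0=[P5,P4] Q1=[P1,P2,P3] Q2=[]
t=12-15: P5@Q0 runs 3, rem=8, quantum used, demote→Q1. Q0=[P4] Q1=[P1,P2,P3,P5] Q2=[]
t=15-17: P4@Q0 runs 2, rem=0, completes. Q0=[] Q1=[P1,P2,P3,P5] Q2=[]
t=17-20: P1@Q1 runs 3, rem=0, completes. Q0=[] Q1=[P2,P3,P5] Q2=[]
t=20-25: P2@Q1 runs 5, rem=5, quantum used, demote→Q2. Q0=[] Q1=[P3,P5] Q2=[P2]
t=25-30: P3@Q1 runs 5, rem=5, quantum used, demote→Q2. Q0=[] Q1=[P5] Q2=[P2,P3]
t=30-35: P5@Q1 runs 5, rem=3, quantum used, demote→Q2. Q0=[] Q1=[] Q2=[P2,P3,P5]
t=35-40: P2@Q2 runs 5, rem=0, completes. Q0=[] Q1=[] Q2=[P3,P5]
t=40-45: P3@Q2 runs 5, rem=0, completes. Q0=[] Q1=[] Q2=[P5]
t=45-48: P5@Q2 runs 3, rem=0, completes. Q0=[] Q1=[] Q2=[]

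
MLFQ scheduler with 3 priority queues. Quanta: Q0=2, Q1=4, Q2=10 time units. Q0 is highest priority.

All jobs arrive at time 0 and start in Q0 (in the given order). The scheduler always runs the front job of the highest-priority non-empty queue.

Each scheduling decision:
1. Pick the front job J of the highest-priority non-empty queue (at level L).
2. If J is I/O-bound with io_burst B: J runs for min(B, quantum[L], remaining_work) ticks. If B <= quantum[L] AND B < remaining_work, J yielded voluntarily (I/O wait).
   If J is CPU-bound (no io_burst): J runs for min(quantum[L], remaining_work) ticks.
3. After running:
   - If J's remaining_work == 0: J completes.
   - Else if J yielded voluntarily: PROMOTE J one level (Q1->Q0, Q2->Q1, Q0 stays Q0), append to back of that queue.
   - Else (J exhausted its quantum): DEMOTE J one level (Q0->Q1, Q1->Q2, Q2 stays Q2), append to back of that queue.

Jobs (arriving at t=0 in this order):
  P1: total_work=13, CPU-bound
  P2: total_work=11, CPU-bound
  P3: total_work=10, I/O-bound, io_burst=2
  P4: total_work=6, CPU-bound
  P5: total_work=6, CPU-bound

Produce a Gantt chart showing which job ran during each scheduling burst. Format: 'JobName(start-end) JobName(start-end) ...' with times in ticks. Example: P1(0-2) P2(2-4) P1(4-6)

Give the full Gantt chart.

Answer: P1(0-2) P2(2-4) P3(4-6) P4(6-8) P5(8-10) P3(10-12) P3(12-14) P3(14-16) P3(16-18) P1(18-22) P2(22-26) P4(26-30) P5(30-34) P1(34-41) P2(41-46)

Derivation:
t=0-2: P1@Q0 runs 2, rem=11, quantum used, demote→Q1. Q0=[P2,P3,P4,P5] Q1=[P1] Q2=[]
t=2-4: P2@Q0 runs 2, rem=9, quantum used, demote→Q1. Q0=[P3,P4,P5] Q1=[P1,P2] Q2=[]
t=4-6: P3@Q0 runs 2, rem=8, I/O yield, promote→Q0. Q0=[P4,P5,P3] Q1=[P1,P2] Q2=[]
t=6-8: P4@Q0 runs 2, rem=4, quantum used, demote→Q1. Q0=[P5,P3] Q1=[P1,P2,P4] Q2=[]
t=8-10: P5@Q0 runs 2, rem=4, quantum used, demote→Q1. Q0=[P3] Q1=[P1,P2,P4,P5] Q2=[]
t=10-12: P3@Q0 runs 2, rem=6, I/O yield, promote→Q0. Q0=[P3] Q1=[P1,P2,P4,P5] Q2=[]
t=12-14: P3@Q0 runs 2, rem=4, I/O yield, promote→Q0. Q0=[P3] Q1=[P1,P2,P4,P5] Q2=[]
t=14-16: P3@Q0 runs 2, rem=2, I/O yield, promote→Q0. Q0=[P3] Q1=[P1,P2,P4,P5] Q2=[]
t=16-18: P3@Q0 runs 2, rem=0, completes. Q0=[] Q1=[P1,P2,P4,P5] Q2=[]
t=18-22: P1@Q1 runs 4, rem=7, quantum used, demote→Q2. Q0=[] Q1=[P2,P4,P5] Q2=[P1]
t=22-26: P2@Q1 runs 4, rem=5, quantum used, demote→Q2. Q0=[] Q1=[P4,P5] Q2=[P1,P2]
t=26-30: P4@Q1 runs 4, rem=0, completes. Q0=[] Q1=[P5] Q2=[P1,P2]
t=30-34: P5@Q1 runs 4, rem=0, completes. Q0=[] Q1=[] Q2=[P1,P2]
t=34-41: P1@Q2 runs 7, rem=0, completes. Q0=[] Q1=[] Q2=[P2]
t=41-46: P2@Q2 runs 5, rem=0, completes. Q0=[] Q1=[] Q2=[]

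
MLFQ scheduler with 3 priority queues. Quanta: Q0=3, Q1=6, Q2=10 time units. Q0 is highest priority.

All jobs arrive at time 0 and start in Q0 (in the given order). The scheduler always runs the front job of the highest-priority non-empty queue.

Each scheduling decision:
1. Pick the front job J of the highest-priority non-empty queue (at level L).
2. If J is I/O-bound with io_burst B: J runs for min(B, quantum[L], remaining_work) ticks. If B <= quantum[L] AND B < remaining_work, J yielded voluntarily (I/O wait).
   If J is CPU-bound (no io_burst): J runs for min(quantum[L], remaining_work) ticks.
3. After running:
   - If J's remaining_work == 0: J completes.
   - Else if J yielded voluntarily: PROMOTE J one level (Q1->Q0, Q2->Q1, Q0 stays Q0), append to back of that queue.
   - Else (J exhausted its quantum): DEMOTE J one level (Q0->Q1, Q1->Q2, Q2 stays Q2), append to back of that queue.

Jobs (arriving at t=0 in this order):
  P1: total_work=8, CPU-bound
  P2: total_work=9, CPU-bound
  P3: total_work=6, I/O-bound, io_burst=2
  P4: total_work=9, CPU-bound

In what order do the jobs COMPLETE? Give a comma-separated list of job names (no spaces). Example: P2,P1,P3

Answer: P3,P1,P2,P4

Derivation:
t=0-3: P1@Q0 runs 3, rem=5, quantum used, demote→Q1. Q0=[P2,P3,P4] Q1=[P1] Q2=[]
t=3-6: P2@Q0 runs 3, rem=6, quantum used, demote→Q1. Q0=[P3,P4] Q1=[P1,P2] Q2=[]
t=6-8: P3@Q0 runs 2, rem=4, I/O yield, promote→Q0. Q0=[P4,P3] Q1=[P1,P2] Q2=[]
t=8-11: P4@Q0 runs 3, rem=6, quantum used, demote→Q1. Q0=[P3] Q1=[P1,P2,P4] Q2=[]
t=11-13: P3@Q0 runs 2, rem=2, I/O yield, promote→Q0. Q0=[P3] Q1=[P1,P2,P4] Q2=[]
t=13-15: P3@Q0 runs 2, rem=0, completes. Q0=[] Q1=[P1,P2,P4] Q2=[]
t=15-20: P1@Q1 runs 5, rem=0, completes. Q0=[] Q1=[P2,P4] Q2=[]
t=20-26: P2@Q1 runs 6, rem=0, completes. Q0=[] Q1=[P4] Q2=[]
t=26-32: P4@Q1 runs 6, rem=0, completes. Q0=[] Q1=[] Q2=[]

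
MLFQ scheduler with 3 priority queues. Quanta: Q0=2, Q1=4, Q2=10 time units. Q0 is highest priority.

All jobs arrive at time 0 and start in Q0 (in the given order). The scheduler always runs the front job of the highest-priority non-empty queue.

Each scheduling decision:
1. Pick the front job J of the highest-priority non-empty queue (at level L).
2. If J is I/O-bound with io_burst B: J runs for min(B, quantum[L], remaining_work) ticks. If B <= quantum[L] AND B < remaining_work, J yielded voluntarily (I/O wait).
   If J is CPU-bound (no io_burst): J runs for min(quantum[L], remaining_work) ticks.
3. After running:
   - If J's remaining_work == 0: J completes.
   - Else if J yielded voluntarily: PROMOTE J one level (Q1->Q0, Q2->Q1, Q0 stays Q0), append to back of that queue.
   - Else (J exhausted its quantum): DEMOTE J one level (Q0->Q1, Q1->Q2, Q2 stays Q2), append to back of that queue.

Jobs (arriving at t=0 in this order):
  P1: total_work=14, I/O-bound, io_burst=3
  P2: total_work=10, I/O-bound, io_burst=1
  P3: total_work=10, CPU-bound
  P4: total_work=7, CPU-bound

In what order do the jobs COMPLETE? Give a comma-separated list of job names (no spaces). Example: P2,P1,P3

t=0-2: P1@Q0 runs 2, rem=12, quantum used, demote→Q1. Q0=[P2,P3,P4] Q1=[P1] Q2=[]
t=2-3: P2@Q0 runs 1, rem=9, I/O yield, promote→Q0. Q0=[P3,P4,P2] Q1=[P1] Q2=[]
t=3-5: P3@Q0 runs 2, rem=8, quantum used, demote→Q1. Q0=[P4,P2] Q1=[P1,P3] Q2=[]
t=5-7: P4@Q0 runs 2, rem=5, quantum used, demote→Q1. Q0=[P2] Q1=[P1,P3,P4] Q2=[]
t=7-8: P2@Q0 runs 1, rem=8, I/O yield, promote→Q0. Q0=[P2] Q1=[P1,P3,P4] Q2=[]
t=8-9: P2@Q0 runs 1, rem=7, I/O yield, promote→Q0. Q0=[P2] Q1=[P1,P3,P4] Q2=[]
t=9-10: P2@Q0 runs 1, rem=6, I/O yield, promote→Q0. Q0=[P2] Q1=[P1,P3,P4] Q2=[]
t=10-11: P2@Q0 runs 1, rem=5, I/O yield, promote→Q0. Q0=[P2] Q1=[P1,P3,P4] Q2=[]
t=11-12: P2@Q0 runs 1, rem=4, I/O yield, promote→Q0. Q0=[P2] Q1=[P1,P3,P4] Q2=[]
t=12-13: P2@Q0 runs 1, rem=3, I/O yield, promote→Q0. Q0=[P2] Q1=[P1,P3,P4] Q2=[]
t=13-14: P2@Q0 runs 1, rem=2, I/O yield, promote→Q0. Q0=[P2] Q1=[P1,P3,P4] Q2=[]
t=14-15: P2@Q0 runs 1, rem=1, I/O yield, promote→Q0. Q0=[P2] Q1=[P1,P3,P4] Q2=[]
t=15-16: P2@Q0 runs 1, rem=0, completes. Q0=[] Q1=[P1,P3,P4] Q2=[]
t=16-19: P1@Q1 runs 3, rem=9, I/O yield, promote→Q0. Q0=[P1] Q1=[P3,P4] Q2=[]
t=19-21: P1@Q0 runs 2, rem=7, quantum used, demote→Q1. Q0=[] Q1=[P3,P4,P1] Q2=[]
t=21-25: P3@Q1 runs 4, rem=4, quantum used, demote→Q2. Q0=[] Q1=[P4,P1] Q2=[P3]
t=25-29: P4@Q1 runs 4, rem=1, quantum used, demote→Q2. Q0=[] Q1=[P1] Q2=[P3,P4]
t=29-32: P1@Q1 runs 3, rem=4, I/O yield, promote→Q0. Q0=[P1] Q1=[] Q2=[P3,P4]
t=32-34: P1@Q0 runs 2, rem=2, quantum used, demote→Q1. Q0=[] Q1=[P1] Q2=[P3,P4]
t=34-36: P1@Q1 runs 2, rem=0, completes. Q0=[] Q1=[] Q2=[P3,P4]
t=36-40: P3@Q2 runs 4, rem=0, completes. Q0=[] Q1=[] Q2=[P4]
t=40-41: P4@Q2 runs 1, rem=0, completes. Q0=[] Q1=[] Q2=[]

Answer: P2,P1,P3,P4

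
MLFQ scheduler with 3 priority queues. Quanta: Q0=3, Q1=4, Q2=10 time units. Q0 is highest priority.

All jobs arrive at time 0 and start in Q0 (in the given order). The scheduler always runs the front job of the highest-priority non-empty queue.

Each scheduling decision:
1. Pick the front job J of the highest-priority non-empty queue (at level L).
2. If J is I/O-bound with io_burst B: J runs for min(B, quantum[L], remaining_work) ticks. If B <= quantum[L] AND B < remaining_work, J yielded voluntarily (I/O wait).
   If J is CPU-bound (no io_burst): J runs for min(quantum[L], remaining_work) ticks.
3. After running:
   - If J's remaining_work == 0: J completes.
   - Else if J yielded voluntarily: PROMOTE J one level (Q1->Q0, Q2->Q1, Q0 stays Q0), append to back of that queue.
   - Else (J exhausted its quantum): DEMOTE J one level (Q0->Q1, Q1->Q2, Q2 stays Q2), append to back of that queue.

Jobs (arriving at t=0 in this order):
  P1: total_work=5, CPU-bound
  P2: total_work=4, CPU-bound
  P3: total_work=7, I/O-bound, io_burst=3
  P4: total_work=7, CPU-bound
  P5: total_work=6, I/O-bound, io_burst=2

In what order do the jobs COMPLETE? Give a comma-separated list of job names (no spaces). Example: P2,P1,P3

Answer: P3,P5,P1,P2,P4

Derivation:
t=0-3: P1@Q0 runs 3, rem=2, quantum used, demote→Q1. Q0=[P2,P3,P4,P5] Q1=[P1] Q2=[]
t=3-6: P2@Q0 runs 3, rem=1, quantum used, demote→Q1. Q0=[P3,P4,P5] Q1=[P1,P2] Q2=[]
t=6-9: P3@Q0 runs 3, rem=4, I/O yield, promote→Q0. Q0=[P4,P5,P3] Q1=[P1,P2] Q2=[]
t=9-12: P4@Q0 runs 3, rem=4, quantum used, demote→Q1. Q0=[P5,P3] Q1=[P1,P2,P4] Q2=[]
t=12-14: P5@Q0 runs 2, rem=4, I/O yield, promote→Q0. Q0=[P3,P5] Q1=[P1,P2,P4] Q2=[]
t=14-17: P3@Q0 runs 3, rem=1, I/O yield, promote→Q0. Q0=[P5,P3] Q1=[P1,P2,P4] Q2=[]
t=17-19: P5@Q0 runs 2, rem=2, I/O yield, promote→Q0. Q0=[P3,P5] Q1=[P1,P2,P4] Q2=[]
t=19-20: P3@Q0 runs 1, rem=0, completes. Q0=[P5] Q1=[P1,P2,P4] Q2=[]
t=20-22: P5@Q0 runs 2, rem=0, completes. Q0=[] Q1=[P1,P2,P4] Q2=[]
t=22-24: P1@Q1 runs 2, rem=0, completes. Q0=[] Q1=[P2,P4] Q2=[]
t=24-25: P2@Q1 runs 1, rem=0, completes. Q0=[] Q1=[P4] Q2=[]
t=25-29: P4@Q1 runs 4, rem=0, completes. Q0=[] Q1=[] Q2=[]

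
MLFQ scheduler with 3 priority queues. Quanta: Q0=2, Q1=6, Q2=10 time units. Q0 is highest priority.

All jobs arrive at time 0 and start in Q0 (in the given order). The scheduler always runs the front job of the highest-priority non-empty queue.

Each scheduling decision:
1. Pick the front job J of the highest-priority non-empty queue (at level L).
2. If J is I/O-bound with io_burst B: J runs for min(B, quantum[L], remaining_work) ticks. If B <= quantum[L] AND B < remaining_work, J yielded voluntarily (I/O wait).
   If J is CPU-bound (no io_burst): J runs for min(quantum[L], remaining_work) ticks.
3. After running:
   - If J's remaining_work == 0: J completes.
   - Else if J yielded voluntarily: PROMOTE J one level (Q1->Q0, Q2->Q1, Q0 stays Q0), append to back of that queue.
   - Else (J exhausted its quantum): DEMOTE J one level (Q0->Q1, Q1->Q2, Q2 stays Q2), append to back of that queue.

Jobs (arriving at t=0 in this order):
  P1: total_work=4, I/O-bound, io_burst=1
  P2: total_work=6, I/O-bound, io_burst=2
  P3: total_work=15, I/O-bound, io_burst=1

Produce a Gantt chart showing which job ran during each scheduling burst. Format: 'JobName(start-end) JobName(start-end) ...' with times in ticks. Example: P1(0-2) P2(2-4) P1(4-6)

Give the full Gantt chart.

t=0-1: P1@Q0 runs 1, rem=3, I/O yield, promote→Q0. Q0=[P2,P3,P1] Q1=[] Q2=[]
t=1-3: P2@Q0 runs 2, rem=4, I/O yield, promote→Q0. Q0=[P3,P1,P2] Q1=[] Q2=[]
t=3-4: P3@Q0 runs 1, rem=14, I/O yield, promote→Q0. Q0=[P1,P2,P3] Q1=[] Q2=[]
t=4-5: P1@Q0 runs 1, rem=2, I/O yield, promote→Q0. Q0=[P2,P3,P1] Q1=[] Q2=[]
t=5-7: P2@Q0 runs 2, rem=2, I/O yield, promote→Q0. Q0=[P3,P1,P2] Q1=[] Q2=[]
t=7-8: P3@Q0 runs 1, rem=13, I/O yield, promote→Q0. Q0=[P1,P2,P3] Q1=[] Q2=[]
t=8-9: P1@Q0 runs 1, rem=1, I/O yield, promote→Q0. Q0=[P2,P3,P1] Q1=[] Q2=[]
t=9-11: P2@Q0 runs 2, rem=0, completes. Q0=[P3,P1] Q1=[] Q2=[]
t=11-12: P3@Q0 runs 1, rem=12, I/O yield, promote→Q0. Q0=[P1,P3] Q1=[] Q2=[]
t=12-13: P1@Q0 runs 1, rem=0, completes. Q0=[P3] Q1=[] Q2=[]
t=13-14: P3@Q0 runs 1, rem=11, I/O yield, promote→Q0. Q0=[P3] Q1=[] Q2=[]
t=14-15: P3@Q0 runs 1, rem=10, I/O yield, promote→Q0. Q0=[P3] Q1=[] Q2=[]
t=15-16: P3@Q0 runs 1, rem=9, I/O yield, promote→Q0. Q0=[P3] Q1=[] Q2=[]
t=16-17: P3@Q0 runs 1, rem=8, I/O yield, promote→Q0. Q0=[P3] Q1=[] Q2=[]
t=17-18: P3@Q0 runs 1, rem=7, I/O yield, promote→Q0. Q0=[P3] Q1=[] Q2=[]
t=18-19: P3@Q0 runs 1, rem=6, I/O yield, promote→Q0. Q0=[P3] Q1=[] Q2=[]
t=19-20: P3@Q0 runs 1, rem=5, I/O yield, promote→Q0. Q0=[P3] Q1=[] Q2=[]
t=20-21: P3@Q0 runs 1, rem=4, I/O yield, promote→Q0. Q0=[P3] Q1=[] Q2=[]
t=21-22: P3@Q0 runs 1, rem=3, I/O yield, promote→Q0. Q0=[P3] Q1=[] Q2=[]
t=22-23: P3@Q0 runs 1, rem=2, I/O yield, promote→Q0. Q0=[P3] Q1=[] Q2=[]
t=23-24: P3@Q0 runs 1, rem=1, I/O yield, promote→Q0. Q0=[P3] Q1=[] Q2=[]
t=24-25: P3@Q0 runs 1, rem=0, completes. Q0=[] Q1=[] Q2=[]

Answer: P1(0-1) P2(1-3) P3(3-4) P1(4-5) P2(5-7) P3(7-8) P1(8-9) P2(9-11) P3(11-12) P1(12-13) P3(13-14) P3(14-15) P3(15-16) P3(16-17) P3(17-18) P3(18-19) P3(19-20) P3(20-21) P3(21-22) P3(22-23) P3(23-24) P3(24-25)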